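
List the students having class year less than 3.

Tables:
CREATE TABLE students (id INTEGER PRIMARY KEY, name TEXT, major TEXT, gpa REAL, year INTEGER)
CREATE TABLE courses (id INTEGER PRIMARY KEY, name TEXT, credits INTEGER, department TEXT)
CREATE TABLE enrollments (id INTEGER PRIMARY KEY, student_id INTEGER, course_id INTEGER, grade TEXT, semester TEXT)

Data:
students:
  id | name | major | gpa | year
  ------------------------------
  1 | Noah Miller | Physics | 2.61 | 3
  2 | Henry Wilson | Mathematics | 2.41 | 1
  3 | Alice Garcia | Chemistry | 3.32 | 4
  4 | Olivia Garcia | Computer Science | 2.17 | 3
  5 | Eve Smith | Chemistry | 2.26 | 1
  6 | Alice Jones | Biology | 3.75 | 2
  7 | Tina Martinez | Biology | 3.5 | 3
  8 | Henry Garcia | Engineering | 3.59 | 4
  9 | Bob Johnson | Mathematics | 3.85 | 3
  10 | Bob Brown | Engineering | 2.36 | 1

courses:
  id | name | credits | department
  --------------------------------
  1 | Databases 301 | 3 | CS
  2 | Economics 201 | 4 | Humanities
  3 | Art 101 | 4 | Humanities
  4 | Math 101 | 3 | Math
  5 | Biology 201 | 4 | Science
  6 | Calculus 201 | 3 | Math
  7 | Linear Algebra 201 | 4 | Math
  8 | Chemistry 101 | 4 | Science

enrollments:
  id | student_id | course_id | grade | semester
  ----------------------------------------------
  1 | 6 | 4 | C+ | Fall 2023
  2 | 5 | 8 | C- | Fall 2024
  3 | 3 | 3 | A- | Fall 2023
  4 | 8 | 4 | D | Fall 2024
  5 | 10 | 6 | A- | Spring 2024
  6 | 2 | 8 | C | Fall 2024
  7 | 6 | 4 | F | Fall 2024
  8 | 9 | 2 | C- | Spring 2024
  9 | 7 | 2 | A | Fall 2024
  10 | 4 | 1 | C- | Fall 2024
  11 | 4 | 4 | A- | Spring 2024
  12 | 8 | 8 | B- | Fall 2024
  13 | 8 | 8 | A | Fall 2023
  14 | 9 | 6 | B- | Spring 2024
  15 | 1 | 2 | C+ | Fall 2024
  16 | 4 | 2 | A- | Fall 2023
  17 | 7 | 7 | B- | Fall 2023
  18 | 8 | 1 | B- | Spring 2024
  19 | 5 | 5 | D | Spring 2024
SELECT name, year FROM students WHERE year < 3

Execution result:
name | year
Henry Wilson | 1
Eve Smith | 1
Alice Jones | 2
Bob Brown | 1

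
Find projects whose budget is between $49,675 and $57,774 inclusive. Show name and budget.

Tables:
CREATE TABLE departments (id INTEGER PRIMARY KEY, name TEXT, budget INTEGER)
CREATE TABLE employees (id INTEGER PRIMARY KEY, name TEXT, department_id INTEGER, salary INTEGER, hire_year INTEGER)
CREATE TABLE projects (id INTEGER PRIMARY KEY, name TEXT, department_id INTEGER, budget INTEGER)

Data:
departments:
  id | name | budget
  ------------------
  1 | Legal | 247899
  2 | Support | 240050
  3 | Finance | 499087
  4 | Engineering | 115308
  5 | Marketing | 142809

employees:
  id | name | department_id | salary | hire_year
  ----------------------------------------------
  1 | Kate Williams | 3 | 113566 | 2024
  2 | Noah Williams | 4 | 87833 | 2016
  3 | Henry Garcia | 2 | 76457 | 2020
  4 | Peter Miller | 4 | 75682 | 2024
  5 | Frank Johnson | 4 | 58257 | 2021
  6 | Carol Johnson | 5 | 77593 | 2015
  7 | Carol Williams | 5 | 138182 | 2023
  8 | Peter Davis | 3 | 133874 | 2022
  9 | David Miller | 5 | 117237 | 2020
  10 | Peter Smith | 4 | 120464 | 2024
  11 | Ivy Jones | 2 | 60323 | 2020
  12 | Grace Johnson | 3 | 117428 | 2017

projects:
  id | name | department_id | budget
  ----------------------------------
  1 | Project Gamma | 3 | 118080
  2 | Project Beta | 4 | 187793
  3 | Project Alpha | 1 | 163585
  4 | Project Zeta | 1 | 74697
SELECT name, budget FROM projects WHERE budget BETWEEN 49675 AND 57774

Execution result:
(no rows)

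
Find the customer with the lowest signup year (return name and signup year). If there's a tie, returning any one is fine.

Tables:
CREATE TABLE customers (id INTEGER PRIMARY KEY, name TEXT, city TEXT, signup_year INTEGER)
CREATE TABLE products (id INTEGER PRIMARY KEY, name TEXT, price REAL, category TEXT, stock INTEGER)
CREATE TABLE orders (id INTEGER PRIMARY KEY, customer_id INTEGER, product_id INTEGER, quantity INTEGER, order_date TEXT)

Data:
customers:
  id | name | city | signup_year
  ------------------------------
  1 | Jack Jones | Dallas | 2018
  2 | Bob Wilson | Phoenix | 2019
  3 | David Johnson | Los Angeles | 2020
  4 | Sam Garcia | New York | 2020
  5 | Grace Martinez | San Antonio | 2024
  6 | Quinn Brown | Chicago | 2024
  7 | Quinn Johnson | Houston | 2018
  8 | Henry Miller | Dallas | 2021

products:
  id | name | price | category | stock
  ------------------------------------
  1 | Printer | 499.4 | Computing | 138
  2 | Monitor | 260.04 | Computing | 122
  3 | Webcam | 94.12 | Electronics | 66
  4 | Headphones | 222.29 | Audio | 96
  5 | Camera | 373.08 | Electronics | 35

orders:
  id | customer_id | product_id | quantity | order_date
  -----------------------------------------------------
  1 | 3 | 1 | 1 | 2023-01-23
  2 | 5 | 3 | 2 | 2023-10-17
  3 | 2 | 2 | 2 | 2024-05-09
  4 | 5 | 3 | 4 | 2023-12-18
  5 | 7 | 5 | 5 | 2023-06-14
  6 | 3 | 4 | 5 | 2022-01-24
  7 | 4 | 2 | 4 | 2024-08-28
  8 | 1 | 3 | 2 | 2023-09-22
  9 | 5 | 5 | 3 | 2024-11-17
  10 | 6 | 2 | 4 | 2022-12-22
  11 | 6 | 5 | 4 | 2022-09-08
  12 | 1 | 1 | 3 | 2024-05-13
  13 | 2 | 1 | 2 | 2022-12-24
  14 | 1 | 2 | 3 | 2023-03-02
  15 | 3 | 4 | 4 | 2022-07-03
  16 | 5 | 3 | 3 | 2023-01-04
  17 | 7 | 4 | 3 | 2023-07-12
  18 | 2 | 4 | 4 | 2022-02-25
SELECT name, signup_year FROM customers ORDER BY signup_year ASC LIMIT 1

Execution result:
name | signup_year
Jack Jones | 2018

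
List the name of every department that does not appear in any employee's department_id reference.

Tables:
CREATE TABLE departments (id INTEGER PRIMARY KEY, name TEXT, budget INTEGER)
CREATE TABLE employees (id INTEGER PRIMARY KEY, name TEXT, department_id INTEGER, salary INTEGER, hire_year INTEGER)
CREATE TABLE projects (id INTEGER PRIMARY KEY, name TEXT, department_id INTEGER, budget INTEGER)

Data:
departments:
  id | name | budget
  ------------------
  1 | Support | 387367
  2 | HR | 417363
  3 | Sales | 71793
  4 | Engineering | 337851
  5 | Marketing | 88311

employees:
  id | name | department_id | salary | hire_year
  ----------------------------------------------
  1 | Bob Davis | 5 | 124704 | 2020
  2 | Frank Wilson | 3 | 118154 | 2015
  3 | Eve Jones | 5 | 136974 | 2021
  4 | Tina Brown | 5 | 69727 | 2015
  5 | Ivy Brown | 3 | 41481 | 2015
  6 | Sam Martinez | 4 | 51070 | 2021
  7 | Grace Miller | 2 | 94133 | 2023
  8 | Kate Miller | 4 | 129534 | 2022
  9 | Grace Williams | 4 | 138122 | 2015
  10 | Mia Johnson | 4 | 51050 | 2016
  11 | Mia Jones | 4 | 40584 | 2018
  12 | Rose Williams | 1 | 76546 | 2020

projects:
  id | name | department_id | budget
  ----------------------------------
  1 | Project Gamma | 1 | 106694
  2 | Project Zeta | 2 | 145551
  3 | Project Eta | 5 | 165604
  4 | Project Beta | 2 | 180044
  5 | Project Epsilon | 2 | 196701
SELECT p.name FROM departments p LEFT JOIN employees c ON c.department_id = p.id WHERE c.id IS NULL

Execution result:
(no rows)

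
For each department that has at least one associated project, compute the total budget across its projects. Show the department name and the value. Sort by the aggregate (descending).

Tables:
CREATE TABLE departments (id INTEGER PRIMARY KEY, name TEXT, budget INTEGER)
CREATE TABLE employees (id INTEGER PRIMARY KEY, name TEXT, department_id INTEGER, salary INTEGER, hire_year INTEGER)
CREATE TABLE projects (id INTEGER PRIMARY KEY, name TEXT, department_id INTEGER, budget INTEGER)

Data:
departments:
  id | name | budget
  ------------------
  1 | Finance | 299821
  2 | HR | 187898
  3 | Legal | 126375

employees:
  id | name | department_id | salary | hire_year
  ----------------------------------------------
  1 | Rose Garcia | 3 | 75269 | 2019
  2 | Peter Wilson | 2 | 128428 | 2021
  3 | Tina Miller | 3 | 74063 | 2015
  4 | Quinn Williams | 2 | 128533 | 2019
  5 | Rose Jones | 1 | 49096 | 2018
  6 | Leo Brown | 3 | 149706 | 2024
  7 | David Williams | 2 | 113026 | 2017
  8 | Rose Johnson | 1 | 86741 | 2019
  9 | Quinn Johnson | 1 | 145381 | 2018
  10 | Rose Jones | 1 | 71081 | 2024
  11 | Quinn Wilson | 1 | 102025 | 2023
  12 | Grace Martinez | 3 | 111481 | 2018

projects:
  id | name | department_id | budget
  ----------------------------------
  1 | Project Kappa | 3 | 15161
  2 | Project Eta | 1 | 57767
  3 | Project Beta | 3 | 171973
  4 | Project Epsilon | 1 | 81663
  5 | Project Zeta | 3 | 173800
SELECT p.name, SUM(c.budget) AS sum_budget FROM projects c JOIN departments p ON c.department_id = p.id GROUP BY p.id, p.name ORDER BY sum_budget DESC

Execution result:
name | sum_budget
Legal | 360934
Finance | 139430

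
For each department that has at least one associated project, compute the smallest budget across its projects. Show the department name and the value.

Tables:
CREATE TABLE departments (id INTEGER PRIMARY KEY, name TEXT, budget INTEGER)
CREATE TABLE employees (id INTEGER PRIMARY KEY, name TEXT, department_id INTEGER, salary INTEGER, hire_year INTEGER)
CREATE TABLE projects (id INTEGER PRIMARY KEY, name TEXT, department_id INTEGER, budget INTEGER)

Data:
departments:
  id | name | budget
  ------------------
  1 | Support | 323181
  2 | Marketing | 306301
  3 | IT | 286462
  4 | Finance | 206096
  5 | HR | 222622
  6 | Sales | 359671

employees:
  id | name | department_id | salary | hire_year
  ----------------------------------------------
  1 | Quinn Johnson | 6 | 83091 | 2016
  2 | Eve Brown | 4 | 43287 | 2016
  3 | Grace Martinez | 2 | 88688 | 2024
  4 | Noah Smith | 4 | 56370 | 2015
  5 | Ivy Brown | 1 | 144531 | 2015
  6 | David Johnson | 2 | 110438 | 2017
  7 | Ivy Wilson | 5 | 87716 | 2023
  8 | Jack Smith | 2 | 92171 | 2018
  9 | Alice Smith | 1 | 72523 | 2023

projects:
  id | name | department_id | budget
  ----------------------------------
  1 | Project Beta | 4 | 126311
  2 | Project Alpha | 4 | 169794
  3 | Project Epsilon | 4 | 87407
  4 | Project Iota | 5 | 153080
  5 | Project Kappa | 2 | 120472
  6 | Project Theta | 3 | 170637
SELECT p.name, MIN(c.budget) AS min_budget FROM projects c JOIN departments p ON c.department_id = p.id GROUP BY p.id, p.name

Execution result:
name | min_budget
Marketing | 120472
IT | 170637
Finance | 87407
HR | 153080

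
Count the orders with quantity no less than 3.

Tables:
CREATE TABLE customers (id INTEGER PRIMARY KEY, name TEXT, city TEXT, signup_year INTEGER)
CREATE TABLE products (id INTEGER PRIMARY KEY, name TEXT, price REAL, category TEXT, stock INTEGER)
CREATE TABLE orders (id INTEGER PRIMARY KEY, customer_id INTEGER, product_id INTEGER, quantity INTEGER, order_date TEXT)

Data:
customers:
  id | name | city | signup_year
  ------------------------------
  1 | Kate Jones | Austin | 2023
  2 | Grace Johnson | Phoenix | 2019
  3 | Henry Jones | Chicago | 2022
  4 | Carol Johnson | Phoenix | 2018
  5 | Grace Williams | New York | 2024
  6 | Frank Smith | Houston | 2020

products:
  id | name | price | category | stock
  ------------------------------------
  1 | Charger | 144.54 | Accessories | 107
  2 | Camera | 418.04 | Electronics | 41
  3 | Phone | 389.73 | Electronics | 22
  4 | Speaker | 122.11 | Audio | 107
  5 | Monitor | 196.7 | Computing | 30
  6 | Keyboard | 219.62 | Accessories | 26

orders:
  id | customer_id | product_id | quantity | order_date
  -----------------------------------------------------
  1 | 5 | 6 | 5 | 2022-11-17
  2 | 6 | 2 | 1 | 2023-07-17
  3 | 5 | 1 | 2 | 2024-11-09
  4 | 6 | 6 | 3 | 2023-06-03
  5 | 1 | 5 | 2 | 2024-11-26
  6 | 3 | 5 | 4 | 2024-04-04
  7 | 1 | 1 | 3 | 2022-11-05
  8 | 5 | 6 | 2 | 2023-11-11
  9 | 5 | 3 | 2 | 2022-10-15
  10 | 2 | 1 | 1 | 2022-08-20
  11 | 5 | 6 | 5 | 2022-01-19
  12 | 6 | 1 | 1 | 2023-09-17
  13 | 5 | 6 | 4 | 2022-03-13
SELECT COUNT(*) FROM orders WHERE quantity >= 3

Execution result:
6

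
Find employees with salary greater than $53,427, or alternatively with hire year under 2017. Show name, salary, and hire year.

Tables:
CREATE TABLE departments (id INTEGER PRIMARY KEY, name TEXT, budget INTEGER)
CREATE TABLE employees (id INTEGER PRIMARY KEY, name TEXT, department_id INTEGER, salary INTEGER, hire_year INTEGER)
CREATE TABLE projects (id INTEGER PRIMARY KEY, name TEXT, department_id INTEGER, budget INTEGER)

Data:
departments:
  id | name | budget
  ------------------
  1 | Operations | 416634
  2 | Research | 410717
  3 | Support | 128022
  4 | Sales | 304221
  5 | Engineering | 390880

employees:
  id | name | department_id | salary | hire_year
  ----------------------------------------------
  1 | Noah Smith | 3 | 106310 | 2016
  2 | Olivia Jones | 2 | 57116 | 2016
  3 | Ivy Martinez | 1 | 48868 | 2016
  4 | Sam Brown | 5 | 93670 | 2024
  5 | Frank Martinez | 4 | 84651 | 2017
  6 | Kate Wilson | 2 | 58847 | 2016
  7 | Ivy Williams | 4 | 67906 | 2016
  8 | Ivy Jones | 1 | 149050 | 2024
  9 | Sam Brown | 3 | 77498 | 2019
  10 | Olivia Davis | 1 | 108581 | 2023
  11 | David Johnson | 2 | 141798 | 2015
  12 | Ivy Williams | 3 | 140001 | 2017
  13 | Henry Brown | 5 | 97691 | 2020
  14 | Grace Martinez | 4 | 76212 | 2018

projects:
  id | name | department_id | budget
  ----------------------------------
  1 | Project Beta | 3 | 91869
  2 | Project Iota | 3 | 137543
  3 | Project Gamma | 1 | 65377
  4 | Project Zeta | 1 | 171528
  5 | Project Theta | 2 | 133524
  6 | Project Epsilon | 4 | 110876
SELECT name, salary, hire_year FROM employees WHERE salary > 53427 OR hire_year < 2017

Execution result:
name | salary | hire_year
Noah Smith | 106310 | 2016
Olivia Jones | 57116 | 2016
Ivy Martinez | 48868 | 2016
Sam Brown | 93670 | 2024
Frank Martinez | 84651 | 2017
Kate Wilson | 58847 | 2016
Ivy Williams | 67906 | 2016
Ivy Jones | 149050 | 2024
Sam Brown | 77498 | 2019
Olivia Davis | 108581 | 2023
David Johnson | 141798 | 2015
Ivy Williams | 140001 | 2017
Henry Brown | 97691 | 2020
Grace Martinez | 76212 | 2018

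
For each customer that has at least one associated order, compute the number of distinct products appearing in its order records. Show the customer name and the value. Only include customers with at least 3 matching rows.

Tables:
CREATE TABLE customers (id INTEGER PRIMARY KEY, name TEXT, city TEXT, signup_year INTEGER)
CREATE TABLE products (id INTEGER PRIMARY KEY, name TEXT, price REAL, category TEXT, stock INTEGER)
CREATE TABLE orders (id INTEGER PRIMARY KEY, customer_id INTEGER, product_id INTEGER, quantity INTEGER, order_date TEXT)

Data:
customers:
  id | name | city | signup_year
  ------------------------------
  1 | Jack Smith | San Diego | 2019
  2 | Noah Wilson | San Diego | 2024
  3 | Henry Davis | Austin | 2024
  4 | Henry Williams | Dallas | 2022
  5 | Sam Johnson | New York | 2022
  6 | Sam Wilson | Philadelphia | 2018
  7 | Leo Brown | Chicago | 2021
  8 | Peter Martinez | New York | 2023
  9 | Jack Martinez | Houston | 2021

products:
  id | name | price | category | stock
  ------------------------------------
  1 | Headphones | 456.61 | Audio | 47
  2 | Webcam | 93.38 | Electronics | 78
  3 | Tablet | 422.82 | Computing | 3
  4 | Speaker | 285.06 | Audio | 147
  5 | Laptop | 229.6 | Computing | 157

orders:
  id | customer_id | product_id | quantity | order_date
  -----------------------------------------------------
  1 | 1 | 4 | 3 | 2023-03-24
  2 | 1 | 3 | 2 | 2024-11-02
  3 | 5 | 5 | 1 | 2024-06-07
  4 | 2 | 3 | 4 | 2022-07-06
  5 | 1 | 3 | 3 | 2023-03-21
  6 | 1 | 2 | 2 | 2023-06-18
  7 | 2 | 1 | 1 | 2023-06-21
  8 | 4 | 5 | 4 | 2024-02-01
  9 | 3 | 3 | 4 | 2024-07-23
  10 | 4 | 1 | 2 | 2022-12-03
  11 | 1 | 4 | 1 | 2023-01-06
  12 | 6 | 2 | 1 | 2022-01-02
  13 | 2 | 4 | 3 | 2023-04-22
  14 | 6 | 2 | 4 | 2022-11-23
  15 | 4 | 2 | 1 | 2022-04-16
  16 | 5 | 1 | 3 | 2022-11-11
SELECT p.name, COUNT(DISTINCT c.product_id) AS distinct_product_count FROM orders c JOIN customers p ON c.customer_id = p.id GROUP BY p.id, p.name HAVING COUNT(*) >= 3

Execution result:
name | distinct_product_count
Jack Smith | 3
Noah Wilson | 3
Henry Williams | 3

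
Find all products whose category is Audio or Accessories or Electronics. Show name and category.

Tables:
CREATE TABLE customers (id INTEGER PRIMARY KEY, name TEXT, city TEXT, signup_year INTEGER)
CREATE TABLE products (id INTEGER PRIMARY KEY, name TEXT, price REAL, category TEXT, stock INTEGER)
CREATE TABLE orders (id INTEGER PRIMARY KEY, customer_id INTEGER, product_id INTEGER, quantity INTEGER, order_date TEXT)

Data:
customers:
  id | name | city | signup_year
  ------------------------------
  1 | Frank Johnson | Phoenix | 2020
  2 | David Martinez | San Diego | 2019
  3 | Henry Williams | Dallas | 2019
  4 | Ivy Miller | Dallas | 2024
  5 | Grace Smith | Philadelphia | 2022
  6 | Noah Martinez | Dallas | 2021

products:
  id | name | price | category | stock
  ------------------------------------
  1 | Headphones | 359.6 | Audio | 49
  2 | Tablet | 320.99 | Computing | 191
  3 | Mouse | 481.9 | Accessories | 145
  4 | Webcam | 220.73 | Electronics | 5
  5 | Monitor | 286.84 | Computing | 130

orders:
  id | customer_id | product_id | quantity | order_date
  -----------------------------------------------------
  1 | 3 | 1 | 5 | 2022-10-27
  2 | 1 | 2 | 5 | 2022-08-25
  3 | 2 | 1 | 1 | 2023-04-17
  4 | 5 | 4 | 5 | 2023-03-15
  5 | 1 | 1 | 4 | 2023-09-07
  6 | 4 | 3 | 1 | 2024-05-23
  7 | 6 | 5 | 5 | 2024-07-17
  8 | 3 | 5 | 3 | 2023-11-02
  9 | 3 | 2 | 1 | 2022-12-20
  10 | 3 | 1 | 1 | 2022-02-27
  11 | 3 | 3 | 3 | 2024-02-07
SELECT name, category FROM products WHERE category IN ('Audio', 'Accessories', 'Electronics')

Execution result:
name | category
Headphones | Audio
Mouse | Accessories
Webcam | Electronics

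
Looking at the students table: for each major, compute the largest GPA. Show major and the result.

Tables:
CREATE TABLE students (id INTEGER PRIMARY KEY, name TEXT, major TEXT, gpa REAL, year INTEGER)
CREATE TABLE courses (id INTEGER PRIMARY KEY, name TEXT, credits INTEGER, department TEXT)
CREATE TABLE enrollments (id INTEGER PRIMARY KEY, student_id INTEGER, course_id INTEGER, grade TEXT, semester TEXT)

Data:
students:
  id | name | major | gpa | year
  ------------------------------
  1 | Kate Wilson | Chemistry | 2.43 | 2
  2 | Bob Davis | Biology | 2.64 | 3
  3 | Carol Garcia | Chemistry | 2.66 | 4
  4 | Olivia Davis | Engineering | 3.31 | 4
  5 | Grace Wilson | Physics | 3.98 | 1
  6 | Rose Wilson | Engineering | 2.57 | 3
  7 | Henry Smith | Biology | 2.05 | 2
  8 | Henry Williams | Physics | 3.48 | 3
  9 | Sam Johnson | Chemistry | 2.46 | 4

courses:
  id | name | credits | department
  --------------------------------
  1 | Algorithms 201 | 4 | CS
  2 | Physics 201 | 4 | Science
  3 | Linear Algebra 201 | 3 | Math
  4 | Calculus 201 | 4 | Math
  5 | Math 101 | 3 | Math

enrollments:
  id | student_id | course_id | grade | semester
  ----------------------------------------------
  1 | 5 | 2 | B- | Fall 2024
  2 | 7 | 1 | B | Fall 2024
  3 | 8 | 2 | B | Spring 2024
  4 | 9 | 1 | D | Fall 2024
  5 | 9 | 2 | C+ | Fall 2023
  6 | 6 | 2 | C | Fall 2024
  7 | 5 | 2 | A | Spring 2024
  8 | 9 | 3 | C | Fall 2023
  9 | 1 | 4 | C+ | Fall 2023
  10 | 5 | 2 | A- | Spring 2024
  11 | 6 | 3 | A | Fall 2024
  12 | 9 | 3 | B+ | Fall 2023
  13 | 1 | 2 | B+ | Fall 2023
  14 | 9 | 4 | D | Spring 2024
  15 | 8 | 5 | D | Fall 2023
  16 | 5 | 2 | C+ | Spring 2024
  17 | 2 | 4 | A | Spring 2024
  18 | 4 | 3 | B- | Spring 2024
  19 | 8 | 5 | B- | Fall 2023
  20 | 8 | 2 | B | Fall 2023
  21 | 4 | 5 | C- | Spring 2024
SELECT major, MAX(gpa) AS max_gpa FROM students GROUP BY major

Execution result:
major | max_gpa
Biology | 2.64
Chemistry | 2.66
Engineering | 3.31
Physics | 3.98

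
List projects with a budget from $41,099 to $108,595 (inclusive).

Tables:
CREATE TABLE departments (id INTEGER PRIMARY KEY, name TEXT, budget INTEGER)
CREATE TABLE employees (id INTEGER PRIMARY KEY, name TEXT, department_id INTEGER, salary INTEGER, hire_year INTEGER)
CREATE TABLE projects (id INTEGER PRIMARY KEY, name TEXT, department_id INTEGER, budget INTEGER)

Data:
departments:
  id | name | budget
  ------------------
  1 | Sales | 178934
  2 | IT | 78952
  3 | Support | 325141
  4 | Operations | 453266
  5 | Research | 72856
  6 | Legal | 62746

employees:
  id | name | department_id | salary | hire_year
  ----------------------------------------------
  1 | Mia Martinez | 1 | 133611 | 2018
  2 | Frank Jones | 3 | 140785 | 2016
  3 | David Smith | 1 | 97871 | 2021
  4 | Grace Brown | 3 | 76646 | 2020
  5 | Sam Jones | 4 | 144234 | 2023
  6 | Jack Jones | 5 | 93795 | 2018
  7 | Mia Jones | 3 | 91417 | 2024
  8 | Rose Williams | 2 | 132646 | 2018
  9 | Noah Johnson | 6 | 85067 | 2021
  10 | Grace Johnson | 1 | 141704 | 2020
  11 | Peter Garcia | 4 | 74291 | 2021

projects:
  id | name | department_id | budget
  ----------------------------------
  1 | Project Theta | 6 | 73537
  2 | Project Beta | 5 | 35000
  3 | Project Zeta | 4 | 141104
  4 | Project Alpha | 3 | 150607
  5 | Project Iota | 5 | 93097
SELECT name, budget FROM projects WHERE budget BETWEEN 41099 AND 108595

Execution result:
name | budget
Project Theta | 73537
Project Iota | 93097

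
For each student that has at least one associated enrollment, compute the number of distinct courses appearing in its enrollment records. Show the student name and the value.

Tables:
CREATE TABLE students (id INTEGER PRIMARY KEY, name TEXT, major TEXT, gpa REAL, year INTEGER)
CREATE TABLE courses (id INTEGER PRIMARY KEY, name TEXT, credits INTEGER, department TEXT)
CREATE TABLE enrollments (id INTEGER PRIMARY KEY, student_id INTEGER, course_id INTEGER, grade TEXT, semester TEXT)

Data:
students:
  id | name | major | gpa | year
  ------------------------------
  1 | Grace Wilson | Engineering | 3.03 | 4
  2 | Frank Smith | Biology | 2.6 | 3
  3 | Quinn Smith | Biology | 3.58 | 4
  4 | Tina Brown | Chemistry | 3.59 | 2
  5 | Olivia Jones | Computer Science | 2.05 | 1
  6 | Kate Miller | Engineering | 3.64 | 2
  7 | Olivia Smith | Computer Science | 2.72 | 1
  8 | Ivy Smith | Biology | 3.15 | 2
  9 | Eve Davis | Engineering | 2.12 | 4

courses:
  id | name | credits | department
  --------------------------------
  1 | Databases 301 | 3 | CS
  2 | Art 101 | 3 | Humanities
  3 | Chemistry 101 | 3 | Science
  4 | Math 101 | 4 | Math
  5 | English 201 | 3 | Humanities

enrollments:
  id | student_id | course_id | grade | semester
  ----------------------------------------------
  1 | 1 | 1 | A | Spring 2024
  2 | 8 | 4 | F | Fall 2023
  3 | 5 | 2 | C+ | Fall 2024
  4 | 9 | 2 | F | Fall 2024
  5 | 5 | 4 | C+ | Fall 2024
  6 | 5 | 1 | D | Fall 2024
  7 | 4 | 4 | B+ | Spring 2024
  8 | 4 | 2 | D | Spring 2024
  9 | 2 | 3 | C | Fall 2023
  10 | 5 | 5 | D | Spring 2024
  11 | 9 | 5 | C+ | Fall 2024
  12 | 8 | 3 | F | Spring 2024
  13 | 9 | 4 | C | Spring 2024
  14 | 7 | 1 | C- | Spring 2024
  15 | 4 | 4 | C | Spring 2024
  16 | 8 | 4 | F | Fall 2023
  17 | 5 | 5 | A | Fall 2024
SELECT p.name, COUNT(DISTINCT c.course_id) AS distinct_course_count FROM enrollments c JOIN students p ON c.student_id = p.id GROUP BY p.id, p.name

Execution result:
name | distinct_course_count
Grace Wilson | 1
Frank Smith | 1
Tina Brown | 2
Olivia Jones | 4
Olivia Smith | 1
Ivy Smith | 2
Eve Davis | 3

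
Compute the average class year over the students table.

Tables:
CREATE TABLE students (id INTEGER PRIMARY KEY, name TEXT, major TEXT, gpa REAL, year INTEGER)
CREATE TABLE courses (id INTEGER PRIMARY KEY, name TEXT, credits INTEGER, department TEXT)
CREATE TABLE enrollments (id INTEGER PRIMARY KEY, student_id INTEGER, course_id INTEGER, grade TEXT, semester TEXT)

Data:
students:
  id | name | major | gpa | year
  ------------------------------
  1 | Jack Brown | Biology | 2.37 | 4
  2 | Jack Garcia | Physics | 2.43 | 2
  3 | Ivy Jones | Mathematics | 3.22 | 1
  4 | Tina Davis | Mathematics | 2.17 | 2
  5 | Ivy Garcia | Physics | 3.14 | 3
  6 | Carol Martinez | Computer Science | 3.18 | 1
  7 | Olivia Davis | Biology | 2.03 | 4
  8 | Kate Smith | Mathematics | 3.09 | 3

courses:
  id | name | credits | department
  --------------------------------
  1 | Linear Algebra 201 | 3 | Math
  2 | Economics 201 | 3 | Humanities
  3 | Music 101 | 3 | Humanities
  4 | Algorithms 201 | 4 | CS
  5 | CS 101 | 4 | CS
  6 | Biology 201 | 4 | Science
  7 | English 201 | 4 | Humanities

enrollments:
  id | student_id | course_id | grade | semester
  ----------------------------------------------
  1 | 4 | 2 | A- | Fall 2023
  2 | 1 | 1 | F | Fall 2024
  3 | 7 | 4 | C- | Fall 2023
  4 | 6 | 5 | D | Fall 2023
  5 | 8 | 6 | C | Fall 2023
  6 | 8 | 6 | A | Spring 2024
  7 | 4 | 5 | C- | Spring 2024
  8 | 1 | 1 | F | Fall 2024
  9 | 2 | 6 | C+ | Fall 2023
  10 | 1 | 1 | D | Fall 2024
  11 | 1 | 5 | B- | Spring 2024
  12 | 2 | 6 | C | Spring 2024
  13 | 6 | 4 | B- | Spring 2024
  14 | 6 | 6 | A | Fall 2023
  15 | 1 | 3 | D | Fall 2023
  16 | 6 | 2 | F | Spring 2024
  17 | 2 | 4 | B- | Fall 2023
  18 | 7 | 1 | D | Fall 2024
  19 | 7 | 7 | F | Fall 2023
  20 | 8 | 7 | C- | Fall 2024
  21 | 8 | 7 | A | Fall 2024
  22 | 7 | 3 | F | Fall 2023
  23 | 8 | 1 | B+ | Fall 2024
SELECT AVG(year) FROM students

Execution result:
2.50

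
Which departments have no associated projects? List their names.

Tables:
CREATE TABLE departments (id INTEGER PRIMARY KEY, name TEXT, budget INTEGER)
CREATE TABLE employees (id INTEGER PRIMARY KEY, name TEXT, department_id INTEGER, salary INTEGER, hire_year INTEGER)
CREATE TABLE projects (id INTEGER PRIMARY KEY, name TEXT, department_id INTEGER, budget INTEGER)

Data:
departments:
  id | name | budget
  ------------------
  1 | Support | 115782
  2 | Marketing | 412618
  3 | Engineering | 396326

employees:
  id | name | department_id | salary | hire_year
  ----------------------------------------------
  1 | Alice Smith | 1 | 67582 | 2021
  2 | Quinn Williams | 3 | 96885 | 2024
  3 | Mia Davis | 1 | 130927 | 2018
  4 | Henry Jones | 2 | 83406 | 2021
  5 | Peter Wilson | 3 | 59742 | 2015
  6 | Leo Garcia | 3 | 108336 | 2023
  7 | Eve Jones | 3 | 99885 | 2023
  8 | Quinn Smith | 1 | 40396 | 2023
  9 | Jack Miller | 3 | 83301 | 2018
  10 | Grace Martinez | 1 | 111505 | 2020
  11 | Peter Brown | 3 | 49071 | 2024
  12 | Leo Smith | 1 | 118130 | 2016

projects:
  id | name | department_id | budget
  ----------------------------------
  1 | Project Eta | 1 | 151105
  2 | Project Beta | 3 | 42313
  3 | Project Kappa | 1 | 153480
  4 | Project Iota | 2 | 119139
SELECT p.name FROM departments p LEFT JOIN projects c ON c.department_id = p.id WHERE c.id IS NULL

Execution result:
(no rows)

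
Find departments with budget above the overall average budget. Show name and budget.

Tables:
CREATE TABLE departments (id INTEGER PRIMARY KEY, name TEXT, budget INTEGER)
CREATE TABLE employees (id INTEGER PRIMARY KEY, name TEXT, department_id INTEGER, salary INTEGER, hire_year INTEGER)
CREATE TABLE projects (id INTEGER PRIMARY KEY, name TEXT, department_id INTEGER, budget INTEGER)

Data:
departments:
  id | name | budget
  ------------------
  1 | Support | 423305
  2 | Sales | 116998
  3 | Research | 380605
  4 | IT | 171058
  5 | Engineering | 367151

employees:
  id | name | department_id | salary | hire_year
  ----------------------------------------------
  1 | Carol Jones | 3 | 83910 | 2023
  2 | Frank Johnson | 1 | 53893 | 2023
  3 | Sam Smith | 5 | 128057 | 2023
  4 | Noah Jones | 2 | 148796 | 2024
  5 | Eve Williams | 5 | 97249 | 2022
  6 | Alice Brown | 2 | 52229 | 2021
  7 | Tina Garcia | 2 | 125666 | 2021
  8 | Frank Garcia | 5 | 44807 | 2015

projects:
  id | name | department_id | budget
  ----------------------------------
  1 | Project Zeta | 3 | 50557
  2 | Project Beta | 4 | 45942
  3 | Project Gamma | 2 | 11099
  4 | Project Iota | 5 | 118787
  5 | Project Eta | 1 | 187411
SELECT name, budget FROM departments WHERE budget > (SELECT AVG(budget) FROM departments)

Execution result:
name | budget
Support | 423305
Research | 380605
Engineering | 367151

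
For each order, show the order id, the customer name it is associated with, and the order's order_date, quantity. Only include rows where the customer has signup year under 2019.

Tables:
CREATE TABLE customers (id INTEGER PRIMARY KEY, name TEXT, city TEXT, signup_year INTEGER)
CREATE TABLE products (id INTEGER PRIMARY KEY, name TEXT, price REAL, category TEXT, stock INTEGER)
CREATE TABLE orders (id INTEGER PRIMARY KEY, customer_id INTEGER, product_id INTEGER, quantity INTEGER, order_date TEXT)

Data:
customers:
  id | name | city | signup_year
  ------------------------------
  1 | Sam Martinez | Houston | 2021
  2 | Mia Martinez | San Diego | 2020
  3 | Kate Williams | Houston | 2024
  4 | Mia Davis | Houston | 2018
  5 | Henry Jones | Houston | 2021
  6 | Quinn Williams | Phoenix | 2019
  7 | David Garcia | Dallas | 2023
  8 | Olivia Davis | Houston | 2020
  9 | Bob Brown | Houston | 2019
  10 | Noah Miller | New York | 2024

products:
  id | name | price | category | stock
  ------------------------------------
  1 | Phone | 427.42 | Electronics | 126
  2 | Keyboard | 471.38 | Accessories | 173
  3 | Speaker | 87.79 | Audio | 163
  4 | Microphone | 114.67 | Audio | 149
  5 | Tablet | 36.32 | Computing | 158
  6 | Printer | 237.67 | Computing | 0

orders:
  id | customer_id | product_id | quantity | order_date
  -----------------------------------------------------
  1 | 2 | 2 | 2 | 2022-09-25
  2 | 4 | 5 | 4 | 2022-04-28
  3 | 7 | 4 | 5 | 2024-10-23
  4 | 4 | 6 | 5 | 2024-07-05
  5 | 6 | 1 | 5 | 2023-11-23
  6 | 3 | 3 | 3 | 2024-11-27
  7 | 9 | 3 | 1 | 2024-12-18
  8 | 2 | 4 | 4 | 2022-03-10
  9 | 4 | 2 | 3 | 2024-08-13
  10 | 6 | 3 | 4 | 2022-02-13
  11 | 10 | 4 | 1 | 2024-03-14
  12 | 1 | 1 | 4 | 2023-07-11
SELECT c.id, p.name AS customer, c.order_date, c.quantity FROM orders c JOIN customers p ON c.customer_id = p.id WHERE p.signup_year < 2019

Execution result:
id | customer | order_date | quantity
2 | Mia Davis | 2022-04-28 | 4
4 | Mia Davis | 2024-07-05 | 5
9 | Mia Davis | 2024-08-13 | 3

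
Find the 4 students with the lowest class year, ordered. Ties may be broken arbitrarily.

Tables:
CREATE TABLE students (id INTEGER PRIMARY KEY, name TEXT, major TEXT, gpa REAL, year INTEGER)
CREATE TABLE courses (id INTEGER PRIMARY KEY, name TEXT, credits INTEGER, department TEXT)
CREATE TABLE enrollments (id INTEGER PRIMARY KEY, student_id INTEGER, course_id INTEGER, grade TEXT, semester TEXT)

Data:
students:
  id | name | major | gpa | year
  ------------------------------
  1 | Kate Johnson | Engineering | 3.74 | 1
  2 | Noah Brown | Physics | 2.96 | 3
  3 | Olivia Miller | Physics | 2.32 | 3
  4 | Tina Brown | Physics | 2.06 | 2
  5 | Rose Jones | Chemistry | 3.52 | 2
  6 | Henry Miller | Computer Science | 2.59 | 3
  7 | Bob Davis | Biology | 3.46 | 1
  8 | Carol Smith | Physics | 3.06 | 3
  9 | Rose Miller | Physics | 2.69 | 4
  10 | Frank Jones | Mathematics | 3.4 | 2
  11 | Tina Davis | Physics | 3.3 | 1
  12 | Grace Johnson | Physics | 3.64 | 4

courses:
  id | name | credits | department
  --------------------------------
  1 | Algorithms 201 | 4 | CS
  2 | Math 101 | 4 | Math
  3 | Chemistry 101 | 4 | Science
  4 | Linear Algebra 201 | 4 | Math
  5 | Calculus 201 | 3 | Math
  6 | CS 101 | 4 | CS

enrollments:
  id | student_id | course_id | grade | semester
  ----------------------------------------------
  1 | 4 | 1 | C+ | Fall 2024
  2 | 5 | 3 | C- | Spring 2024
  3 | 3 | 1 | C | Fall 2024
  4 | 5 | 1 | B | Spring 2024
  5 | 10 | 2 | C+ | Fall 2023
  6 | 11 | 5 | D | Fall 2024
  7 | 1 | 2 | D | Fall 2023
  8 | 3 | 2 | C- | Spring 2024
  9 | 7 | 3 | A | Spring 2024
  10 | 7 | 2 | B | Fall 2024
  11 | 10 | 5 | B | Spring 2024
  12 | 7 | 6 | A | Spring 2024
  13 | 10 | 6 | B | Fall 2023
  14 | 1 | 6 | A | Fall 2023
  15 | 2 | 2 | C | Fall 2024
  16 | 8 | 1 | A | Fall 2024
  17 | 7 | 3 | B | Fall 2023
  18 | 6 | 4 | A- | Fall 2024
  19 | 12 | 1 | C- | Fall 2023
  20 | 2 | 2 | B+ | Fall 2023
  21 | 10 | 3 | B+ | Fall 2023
SELECT name, year FROM students ORDER BY year ASC LIMIT 4

Execution result:
name | year
Kate Johnson | 1
Bob Davis | 1
Tina Davis | 1
Tina Brown | 2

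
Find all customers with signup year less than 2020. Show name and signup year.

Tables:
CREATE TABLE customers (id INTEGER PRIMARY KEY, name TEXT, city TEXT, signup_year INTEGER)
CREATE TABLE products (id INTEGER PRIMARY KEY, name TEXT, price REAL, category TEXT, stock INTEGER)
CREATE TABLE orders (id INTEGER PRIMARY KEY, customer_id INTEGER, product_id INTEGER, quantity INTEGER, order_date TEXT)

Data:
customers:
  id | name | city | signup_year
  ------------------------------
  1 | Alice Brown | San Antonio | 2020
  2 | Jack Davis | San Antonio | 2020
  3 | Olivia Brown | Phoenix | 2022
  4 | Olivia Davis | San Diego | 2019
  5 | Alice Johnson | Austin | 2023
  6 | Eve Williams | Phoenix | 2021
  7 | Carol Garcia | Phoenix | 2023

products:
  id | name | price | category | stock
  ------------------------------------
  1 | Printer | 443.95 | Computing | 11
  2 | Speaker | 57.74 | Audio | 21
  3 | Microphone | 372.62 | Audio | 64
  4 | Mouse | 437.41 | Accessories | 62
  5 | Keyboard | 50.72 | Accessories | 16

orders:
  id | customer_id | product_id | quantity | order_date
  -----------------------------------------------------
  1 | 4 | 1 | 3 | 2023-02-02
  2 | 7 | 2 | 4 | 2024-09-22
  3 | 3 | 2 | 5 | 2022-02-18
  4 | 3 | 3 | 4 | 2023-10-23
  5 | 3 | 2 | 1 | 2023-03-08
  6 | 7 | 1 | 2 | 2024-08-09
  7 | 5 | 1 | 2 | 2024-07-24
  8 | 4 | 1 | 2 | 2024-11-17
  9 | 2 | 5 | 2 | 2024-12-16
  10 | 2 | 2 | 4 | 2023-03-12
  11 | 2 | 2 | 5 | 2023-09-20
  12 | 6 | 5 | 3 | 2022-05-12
SELECT name, signup_year FROM customers WHERE signup_year < 2020

Execution result:
name | signup_year
Olivia Davis | 2019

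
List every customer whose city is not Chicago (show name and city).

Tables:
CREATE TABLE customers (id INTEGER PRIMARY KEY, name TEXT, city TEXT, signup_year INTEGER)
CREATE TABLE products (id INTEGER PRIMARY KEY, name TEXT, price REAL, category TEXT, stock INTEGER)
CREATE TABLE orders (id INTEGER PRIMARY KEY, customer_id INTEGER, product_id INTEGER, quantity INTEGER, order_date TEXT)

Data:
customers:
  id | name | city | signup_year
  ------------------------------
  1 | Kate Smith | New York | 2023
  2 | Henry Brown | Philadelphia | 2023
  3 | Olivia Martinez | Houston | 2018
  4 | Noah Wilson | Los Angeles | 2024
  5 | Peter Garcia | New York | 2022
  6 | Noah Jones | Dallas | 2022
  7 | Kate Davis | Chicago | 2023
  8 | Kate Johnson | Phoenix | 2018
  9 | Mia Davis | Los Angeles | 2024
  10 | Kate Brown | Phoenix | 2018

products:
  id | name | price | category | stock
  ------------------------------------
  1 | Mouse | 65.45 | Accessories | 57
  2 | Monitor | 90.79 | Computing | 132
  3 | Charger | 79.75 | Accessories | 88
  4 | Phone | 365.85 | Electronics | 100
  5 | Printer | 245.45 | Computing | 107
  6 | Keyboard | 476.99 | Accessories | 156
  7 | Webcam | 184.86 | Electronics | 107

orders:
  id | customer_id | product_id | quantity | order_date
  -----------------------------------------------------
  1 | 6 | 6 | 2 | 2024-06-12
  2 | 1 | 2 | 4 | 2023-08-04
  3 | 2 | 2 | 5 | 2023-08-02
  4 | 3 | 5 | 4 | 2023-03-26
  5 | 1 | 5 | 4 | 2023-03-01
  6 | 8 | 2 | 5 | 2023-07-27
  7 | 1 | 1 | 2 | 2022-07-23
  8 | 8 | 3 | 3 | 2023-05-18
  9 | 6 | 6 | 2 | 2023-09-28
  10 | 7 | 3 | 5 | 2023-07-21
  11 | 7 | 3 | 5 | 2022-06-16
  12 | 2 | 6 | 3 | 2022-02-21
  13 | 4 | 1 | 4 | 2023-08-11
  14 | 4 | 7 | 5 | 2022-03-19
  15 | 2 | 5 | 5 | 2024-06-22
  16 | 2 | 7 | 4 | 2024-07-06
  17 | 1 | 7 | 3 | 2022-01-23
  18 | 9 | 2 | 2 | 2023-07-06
SELECT name, city FROM customers WHERE city <> 'Chicago'

Execution result:
name | city
Kate Smith | New York
Henry Brown | Philadelphia
Olivia Martinez | Houston
Noah Wilson | Los Angeles
Peter Garcia | New York
Noah Jones | Dallas
Kate Johnson | Phoenix
Mia Davis | Los Angeles
Kate Brown | Phoenix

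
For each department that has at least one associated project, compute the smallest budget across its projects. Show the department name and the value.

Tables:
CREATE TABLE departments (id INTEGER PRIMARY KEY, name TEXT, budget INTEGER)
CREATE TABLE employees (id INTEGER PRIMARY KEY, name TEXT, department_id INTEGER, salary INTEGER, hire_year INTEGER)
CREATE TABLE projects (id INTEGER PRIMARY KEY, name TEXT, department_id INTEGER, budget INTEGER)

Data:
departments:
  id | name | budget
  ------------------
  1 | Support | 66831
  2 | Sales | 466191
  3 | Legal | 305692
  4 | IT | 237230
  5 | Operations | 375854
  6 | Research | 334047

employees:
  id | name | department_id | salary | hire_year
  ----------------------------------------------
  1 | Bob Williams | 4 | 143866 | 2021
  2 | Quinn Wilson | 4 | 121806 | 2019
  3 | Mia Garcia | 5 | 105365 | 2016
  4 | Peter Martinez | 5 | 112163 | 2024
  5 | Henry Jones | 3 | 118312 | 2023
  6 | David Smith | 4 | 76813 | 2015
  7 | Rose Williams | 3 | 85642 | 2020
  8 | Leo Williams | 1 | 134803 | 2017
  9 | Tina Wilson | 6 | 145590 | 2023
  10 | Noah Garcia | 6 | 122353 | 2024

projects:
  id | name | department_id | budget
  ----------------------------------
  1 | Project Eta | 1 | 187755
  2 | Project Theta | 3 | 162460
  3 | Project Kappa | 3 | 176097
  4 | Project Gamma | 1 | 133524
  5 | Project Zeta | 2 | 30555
SELECT p.name, MIN(c.budget) AS min_budget FROM projects c JOIN departments p ON c.department_id = p.id GROUP BY p.id, p.name

Execution result:
name | min_budget
Support | 133524
Sales | 30555
Legal | 162460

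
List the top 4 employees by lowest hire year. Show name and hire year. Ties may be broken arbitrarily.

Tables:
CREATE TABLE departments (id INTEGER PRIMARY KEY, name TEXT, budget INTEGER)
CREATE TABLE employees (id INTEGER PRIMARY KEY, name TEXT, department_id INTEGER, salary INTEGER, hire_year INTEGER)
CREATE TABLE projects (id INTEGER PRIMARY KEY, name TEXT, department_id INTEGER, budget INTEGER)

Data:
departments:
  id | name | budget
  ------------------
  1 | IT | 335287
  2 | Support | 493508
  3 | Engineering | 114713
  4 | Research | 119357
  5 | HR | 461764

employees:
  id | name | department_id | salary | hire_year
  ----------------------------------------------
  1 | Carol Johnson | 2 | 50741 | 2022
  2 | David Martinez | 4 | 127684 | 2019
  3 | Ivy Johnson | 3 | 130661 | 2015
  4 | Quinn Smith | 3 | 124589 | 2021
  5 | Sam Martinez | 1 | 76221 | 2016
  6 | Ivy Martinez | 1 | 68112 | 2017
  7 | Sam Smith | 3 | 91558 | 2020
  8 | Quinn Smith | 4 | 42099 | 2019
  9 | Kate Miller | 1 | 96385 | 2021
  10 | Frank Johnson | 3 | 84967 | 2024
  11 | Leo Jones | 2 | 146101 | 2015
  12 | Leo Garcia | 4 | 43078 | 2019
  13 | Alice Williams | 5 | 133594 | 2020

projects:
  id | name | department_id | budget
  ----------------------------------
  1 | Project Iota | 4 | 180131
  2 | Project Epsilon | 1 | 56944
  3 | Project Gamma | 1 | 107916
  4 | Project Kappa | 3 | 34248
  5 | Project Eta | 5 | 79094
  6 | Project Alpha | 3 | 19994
SELECT name, hire_year FROM employees ORDER BY hire_year ASC LIMIT 4

Execution result:
name | hire_year
Ivy Johnson | 2015
Leo Jones | 2015
Sam Martinez | 2016
Ivy Martinez | 2017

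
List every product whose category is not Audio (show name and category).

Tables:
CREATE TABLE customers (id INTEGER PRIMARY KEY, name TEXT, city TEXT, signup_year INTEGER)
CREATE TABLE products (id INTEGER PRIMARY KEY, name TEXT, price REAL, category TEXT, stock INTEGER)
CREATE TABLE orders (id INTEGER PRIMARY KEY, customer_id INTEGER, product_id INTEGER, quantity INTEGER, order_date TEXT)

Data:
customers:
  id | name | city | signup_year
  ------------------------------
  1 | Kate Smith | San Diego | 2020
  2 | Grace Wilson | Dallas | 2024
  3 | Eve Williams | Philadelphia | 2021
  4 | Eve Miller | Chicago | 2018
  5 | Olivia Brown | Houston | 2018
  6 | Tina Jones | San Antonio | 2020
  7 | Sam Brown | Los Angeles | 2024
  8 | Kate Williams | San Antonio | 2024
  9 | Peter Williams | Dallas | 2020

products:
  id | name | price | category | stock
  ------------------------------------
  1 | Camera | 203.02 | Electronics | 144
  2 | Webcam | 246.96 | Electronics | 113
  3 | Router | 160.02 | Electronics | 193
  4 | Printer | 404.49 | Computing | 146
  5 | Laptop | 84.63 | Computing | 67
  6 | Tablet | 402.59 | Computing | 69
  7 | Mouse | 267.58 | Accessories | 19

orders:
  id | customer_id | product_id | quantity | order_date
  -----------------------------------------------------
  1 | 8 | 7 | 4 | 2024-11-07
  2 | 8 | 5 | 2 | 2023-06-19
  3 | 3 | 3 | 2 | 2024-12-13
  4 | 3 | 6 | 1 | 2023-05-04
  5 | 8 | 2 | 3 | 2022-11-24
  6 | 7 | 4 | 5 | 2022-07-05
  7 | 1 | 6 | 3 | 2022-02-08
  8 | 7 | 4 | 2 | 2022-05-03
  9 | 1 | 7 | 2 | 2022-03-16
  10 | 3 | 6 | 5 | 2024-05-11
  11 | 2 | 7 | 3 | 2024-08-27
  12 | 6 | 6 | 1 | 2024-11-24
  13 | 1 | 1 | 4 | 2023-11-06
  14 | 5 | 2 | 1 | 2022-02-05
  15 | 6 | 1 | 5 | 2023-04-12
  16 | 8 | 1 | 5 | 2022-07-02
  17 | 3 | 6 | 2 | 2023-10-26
SELECT name, category FROM products WHERE category <> 'Audio'

Execution result:
name | category
Camera | Electronics
Webcam | Electronics
Router | Electronics
Printer | Computing
Laptop | Computing
Tablet | Computing
Mouse | Accessories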